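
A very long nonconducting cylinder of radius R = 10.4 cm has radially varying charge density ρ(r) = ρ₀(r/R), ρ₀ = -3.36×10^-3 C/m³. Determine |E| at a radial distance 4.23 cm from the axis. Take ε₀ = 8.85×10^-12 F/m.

Choose a coaxial cylinder of radius r = 4.23 cm (arbitrary length L) as the Gaussian surface (r < R).
Integrating ρ over the cross-section to radius r: λ_enc = (2πρ₀/R) ∫₀^r r'^2 dr' = 2πρ₀ r^3/(3·R) = -5.121×10^-6 C/m.
Applying ∮E·dA = Q_enc/ε₀ with the end caps contributing no flux:
E = |λ_enc|/(2πε₀r) = (5.121e-6)/(2π·8.85×10^-12·0.0423) = 2.18×10^6 N/C.

E ≈ 2.18e6 V/m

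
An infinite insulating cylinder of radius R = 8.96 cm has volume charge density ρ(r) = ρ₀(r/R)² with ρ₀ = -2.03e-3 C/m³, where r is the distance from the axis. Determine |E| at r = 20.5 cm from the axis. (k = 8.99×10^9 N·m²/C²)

Choose a coaxial cylinder of radius r = 20.5 cm (arbitrary length L) as the Gaussian surface (r > R, full charge per length enclosed).
λ_enc = 2π ∫₀^R ρ₀(r'/R)^2 r' dr' = 2πρ₀R²/4 = -2.56×10^-5 C/m.
Gauss's law: E·2πrL = λ_enc L/ε₀.
E = 2k|λ_enc|/r = 2(8.99×10^9)(2.56e-5)/(0.205) = 2.25×10^6 N/C.

|E| = 2.25e6 V/m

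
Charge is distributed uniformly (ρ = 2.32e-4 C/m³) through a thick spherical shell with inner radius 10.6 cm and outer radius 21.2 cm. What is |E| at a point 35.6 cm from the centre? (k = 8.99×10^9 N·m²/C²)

Use a concentric Gaussian sphere at r = 35.6 cm (r > 21.2 cm, enclosing the whole shell).
Q_enc = ρ·(4π/3)(b³ − a³) = (2.32×10^-4)·(4π/3)·((0.212)³ − (0.106)³) = 8.102e-6 C.
By Gauss's law, ∮E·dA = E·4πr² = Q_enc/ε₀.
E = k|Q_enc|/r² = (8.99×10^9)(8.102×10^-6)/(0.356)² = 5.75×10^5 N/C.

E ≈ 5.75×10^5 N/C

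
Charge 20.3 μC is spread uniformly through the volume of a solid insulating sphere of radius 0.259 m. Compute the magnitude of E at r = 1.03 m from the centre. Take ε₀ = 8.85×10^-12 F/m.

Symmetry ⇒ E = E(r) r̂. Gaussian sphere of radius r = 1.03 m (r > R, so the entire charge is enclosed).
Q_enc = 20.3 μC = 2.03×10^-5 C.
Applying ∮E·dA = Q_enc/ε₀ with Φ = E(4πr²):
E = |Q_enc|/(4πε₀r²) = (2.03×10^-5)/(4π·8.85×10^-12·(1.03)²) = 1.72×10^5 N/C.

|E| = 1.72×10^5 V/m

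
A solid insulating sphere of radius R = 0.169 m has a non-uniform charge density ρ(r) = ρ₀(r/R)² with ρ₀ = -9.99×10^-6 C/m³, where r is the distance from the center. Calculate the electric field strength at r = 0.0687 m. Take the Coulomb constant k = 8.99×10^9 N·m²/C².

E = 2.56×10^3 V/m

Take a concentric spherical Gaussian surface of radius r = 0.0687 m (r < R).
Q_enc = ∫₀^r ρ(r')·4πr'² dr' = (4πρ₀/R²) ∫₀^r r'^4 dr' = 4πρ₀ r^5/(5·R²) = -1.345×10^-9 C.
By Gauss's law, ∮E·dA = E·4πr² = Q_enc/ε₀.
E = k|Q_enc|/r² = (8.99×10^9)(1.345×10^-9)/(0.0687)² = 2.56×10^3 N/C.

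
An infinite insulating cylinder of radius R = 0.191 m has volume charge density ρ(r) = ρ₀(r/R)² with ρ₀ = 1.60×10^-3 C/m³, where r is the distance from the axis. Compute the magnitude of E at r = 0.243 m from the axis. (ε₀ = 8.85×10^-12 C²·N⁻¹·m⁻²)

Choose a coaxial cylinder of radius r = 0.243 m (arbitrary length L) as the Gaussian surface (r > R, full charge per length enclosed).
λ_enc = 2π ∫₀^R ρ₀(r'/R)^2 r' dr' = 2πρ₀R²/4 = 9.169e-5 C/m.
Gauss's law: E·2πrL = λ_enc L/ε₀.
E = |λ_enc|/(2πε₀r) = (9.169×10^-5)/(2π·8.85×10^-12·0.243) = 6.79e6 N/C.

|E| ≈ 6.79e6 N/C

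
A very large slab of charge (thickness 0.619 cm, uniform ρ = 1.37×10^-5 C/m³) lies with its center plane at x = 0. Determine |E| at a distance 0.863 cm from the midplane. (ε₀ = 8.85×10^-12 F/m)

4.79e3 N/C

The point |x| = 0.863 cm lies outside the slab (half-thickness 0.003095 m). A symmetric pillbox spanning the full slab encloses Q_enc = ρ·d·A.
Flux = 2EA ⇒ E = |ρ|d/(2ε₀), independent of distance outside.
E = (1.37×10^-5)(0.00619)/(2·8.85×10^-12) = 4.79×10^3 N/C.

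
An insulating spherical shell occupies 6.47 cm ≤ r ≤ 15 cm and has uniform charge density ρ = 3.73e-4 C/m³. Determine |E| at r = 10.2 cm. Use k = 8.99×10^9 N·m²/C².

Use a concentric Gaussian sphere at r = 10.2 cm (within the shell material, 6.47 cm < r < 15 cm).
Only the shell between 6.47 cm and r is enclosed: Q_enc = ρ·(4π/3)(r³ − a³) = (3.73×10^-4)·(4π/3)·((0.102)³ − (0.0647)³) = 1.235×10^-6 C.
Gauss's law: E·4πr² = Q_enc/ε₀.
E = k|Q_enc|/r² = (8.99×10^9)(1.235×10^-6)/(0.102)² = 1.07×10^6 N/C.

E = 1.07e6 N/C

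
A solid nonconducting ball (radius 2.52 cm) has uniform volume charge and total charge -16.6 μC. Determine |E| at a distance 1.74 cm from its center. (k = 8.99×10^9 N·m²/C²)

Use a concentric Gaussian sphere at r = 1.74 cm (r < R).
Only the charge within r is enclosed: Q_enc = Q·(r/R)³ = (-16.6 μC)·(1.74 cm/2.52 cm)³ = -5.465×10^-6 C.
By Gauss's law, ∮E·dA = E·4πr² = Q_enc/ε₀.
E = k|Q_enc|/r² = (8.99×10^9)(5.465e-6)/(0.0174)² = 1.62e8 N/C.

E ≈ 1.62×10^8 N/C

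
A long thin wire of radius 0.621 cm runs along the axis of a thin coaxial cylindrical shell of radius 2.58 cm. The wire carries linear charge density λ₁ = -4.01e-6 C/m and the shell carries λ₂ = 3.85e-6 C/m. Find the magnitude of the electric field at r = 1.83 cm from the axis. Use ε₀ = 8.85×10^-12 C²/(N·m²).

|E| ≈ 3.94e6 N/C

Take a coaxial cylindrical Gaussian surface of radius r = 1.83 cm and length L (between the conductors, 0.621 cm < r < 2.58 cm).
Only the inner wire is enclosed; the outer shell contributes nothing inside itself. λ_enc = λ₁ = -4.01e-6 C/m.
Applying ∮E·dA = Q_enc/ε₀ with the end caps contributing no flux:
E = |λ_enc|/(2πε₀r) = (4.01×10^-6)/(2π·8.85×10^-12·0.0183) = 3.94×10^6 N/C.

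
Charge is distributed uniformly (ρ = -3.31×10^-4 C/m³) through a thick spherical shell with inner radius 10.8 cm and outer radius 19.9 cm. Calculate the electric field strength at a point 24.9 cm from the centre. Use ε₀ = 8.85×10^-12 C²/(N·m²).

Take a concentric spherical Gaussian surface of radius r = 24.9 cm (r > 19.9 cm, enclosing the whole shell).
Q_enc = ρ·(4π/3)(b³ − a³) = (-3.31×10^-4)·(4π/3)·((0.199)³ − (0.108)³) = -9.18e-6 C.
By Gauss's law, ∮E·dA = E·4πr² = Q_enc/ε₀.
E = |Q_enc|/(4πε₀r²) = (9.18×10^-6)/(4π·8.85×10^-12·(0.249)²) = 1.33e6 N/C.

1.33×10^6 N/C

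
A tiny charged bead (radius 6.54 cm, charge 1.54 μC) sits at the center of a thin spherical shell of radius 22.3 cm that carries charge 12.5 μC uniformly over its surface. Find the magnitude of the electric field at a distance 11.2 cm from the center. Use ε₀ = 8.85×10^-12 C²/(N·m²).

|E| = 1.10×10^6 N/C

Take a concentric spherical Gaussian surface of radius r = 11.2 cm (between the bodies, 6.54 cm < r < 22.3 cm).
Only the inner charge is enclosed; the outer shell contributes nothing inside itself. Q_enc = 1.54 μC = 1.54×10^-6 C.
Applying ∮E·dA = Q_enc/ε₀ with Φ = E(4πr²):
E = |Q_enc|/(4πε₀r²) = (1.54×10^-6)/(4π·8.85×10^-12·(0.112)²) = 1.10×10^6 N/C.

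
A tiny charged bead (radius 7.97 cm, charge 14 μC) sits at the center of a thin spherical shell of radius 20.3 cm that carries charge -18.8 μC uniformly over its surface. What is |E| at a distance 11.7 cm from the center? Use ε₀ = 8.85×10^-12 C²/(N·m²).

9.20e6 N/C

Use a concentric Gaussian sphere at r = 11.7 cm (between the bodies, 7.97 cm < r < 20.3 cm).
Only the inner charge is enclosed; the outer shell contributes nothing inside itself. Q_enc = 14 μC = 1.40×10^-5 C.
Applying ∮E·dA = Q_enc/ε₀ with Φ = E(4πr²):
E = |Q_enc|/(4πε₀r²) = (1.40×10^-5)/(4π·8.85×10^-12·(0.117)²) = 9.20×10^6 N/C.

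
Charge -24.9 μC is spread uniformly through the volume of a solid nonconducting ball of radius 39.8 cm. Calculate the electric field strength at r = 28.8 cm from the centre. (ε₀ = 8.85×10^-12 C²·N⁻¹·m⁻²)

Symmetry ⇒ E = E(r) r̂. Gaussian sphere of radius r = 28.8 cm (r < R).
For a uniform sphere the enclosed fraction is (r/R)³, so Q_enc = (-24.9 μC)(0.288/0.398)³ = -9.435×10^-6 C.
Since E is radial and uniform over the Gaussian sphere, Φ = E·4πr² = Q_enc/ε₀.
E = |Q_enc|/(4πε₀r²) = (9.435e-6)/(4π·8.85×10^-12·(0.288)²) = 1.02×10^6 N/C.

1.02e6 N/C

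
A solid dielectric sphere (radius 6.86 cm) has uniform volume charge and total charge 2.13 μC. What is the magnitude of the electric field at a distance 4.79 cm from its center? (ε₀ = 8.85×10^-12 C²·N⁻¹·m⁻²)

Use a concentric Gaussian sphere at r = 4.79 cm (r < R).
Only the charge within r is enclosed: Q_enc = Q·(r/R)³ = (2.13 μC)·(4.79 cm/6.86 cm)³ = 7.251e-7 C.
Gauss's law: E·4πr² = Q_enc/ε₀.
E = |Q_enc|/(4πε₀r²) = (7.251e-7)/(4π·8.85×10^-12·(0.0479)²) = 2.84×10^6 N/C.

E = 2.84e6 N/C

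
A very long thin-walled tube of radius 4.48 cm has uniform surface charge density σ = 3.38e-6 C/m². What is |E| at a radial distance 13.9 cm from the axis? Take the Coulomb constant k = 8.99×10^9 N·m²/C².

Take a coaxial cylindrical Gaussian surface of radius r = 13.9 cm and length L (r > 4.48 cm).
The whole shell is enclosed: λ_enc = σ·2πR = (3.38e-6)·2π·(0.0448) = 9.514×10^-7 C/m.
Gauss's law: E·2πrL = λ_enc L/ε₀.
E = 2k|λ_enc|/r = 2(8.99×10^9)(9.514e-7)/(0.139) = 1.23×10^5 N/C.

|E| = 1.23×10^5 V/m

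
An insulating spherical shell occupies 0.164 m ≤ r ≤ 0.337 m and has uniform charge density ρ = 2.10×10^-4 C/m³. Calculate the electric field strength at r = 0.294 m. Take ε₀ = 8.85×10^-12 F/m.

|E| = 1.92×10^6 V/m

Take a concentric spherical Gaussian surface of radius r = 0.294 m (within the shell material, 0.164 m < r < 0.337 m).
Enclosed charge is the volume from a to r: Q_enc = (4π/3)ρ(r³ − a³) = 1.847×10^-5 C.
By Gauss's law, ∮E·dA = E·4πr² = Q_enc/ε₀.
E = |Q_enc|/(4πε₀r²) = (1.847×10^-5)/(4π·8.85×10^-12·(0.294)²) = 1.92e6 N/C.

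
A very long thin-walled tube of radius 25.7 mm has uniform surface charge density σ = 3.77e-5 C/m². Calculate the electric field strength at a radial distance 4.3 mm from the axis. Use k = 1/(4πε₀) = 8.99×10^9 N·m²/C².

|E| = 0 V/m

Take a coaxial cylindrical Gaussian surface of radius r = 4.3 mm and length L (r < 25.7 mm, inside the shell).
All the surface charge lies outside this cylinder: Q_enc = 0, hence E = 0.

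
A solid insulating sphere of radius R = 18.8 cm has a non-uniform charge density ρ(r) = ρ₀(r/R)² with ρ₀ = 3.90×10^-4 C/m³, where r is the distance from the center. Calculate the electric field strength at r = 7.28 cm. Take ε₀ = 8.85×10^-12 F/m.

Symmetry ⇒ E = E(r) r̂. Gaussian sphere of radius r = 7.28 cm (r < R).
Integrate the density: Q_enc = 4π ∫₀^r ρ₀(r'/R)^2 r'² dr' = 4πρ₀ r^5/(5·R²) = 5.671×10^-8 C.
By Gauss's law, ∮E·dA = E·4πr² = Q_enc/ε₀.
E = |Q_enc|/(4πε₀r²) = (5.671×10^-8)/(4π·8.85×10^-12·(0.0728)²) = 9.62×10^4 N/C.

E ≈ 9.62e4 V/m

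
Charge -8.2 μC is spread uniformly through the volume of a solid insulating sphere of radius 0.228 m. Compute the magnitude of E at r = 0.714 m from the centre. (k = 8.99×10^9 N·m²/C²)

Take a concentric spherical Gaussian surface of radius r = 0.714 m (r > R, so the entire charge is enclosed).
Q_enc = -8.2 μC = -8.20×10^-6 C.
Applying ∮E·dA = Q_enc/ε₀ with Φ = E(4πr²):
E = k|Q_enc|/r² = (8.99×10^9)(8.20e-6)/(0.714)² = 1.45e5 N/C.

|E| = 1.45×10^5 N/C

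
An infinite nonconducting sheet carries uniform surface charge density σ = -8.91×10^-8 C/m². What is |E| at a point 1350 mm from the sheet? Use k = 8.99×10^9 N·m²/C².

5.03×10^3 N/C

Choose a cylindrical pillbox piercing the sheet, end faces (area A) parallel to it.
Flux Φ = 2EA and Q_enc = σA, so 2EA = σA/ε₀ ⇒ E = |σ|/(2ε₀), independent of distance.
E = 2πk|σ| = 2π(8.99×10^9)(8.91e-8) = 5.03e3 N/C.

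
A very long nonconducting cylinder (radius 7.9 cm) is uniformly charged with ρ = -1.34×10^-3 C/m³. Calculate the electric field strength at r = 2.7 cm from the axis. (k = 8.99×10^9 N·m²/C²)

|E| = 2.04e6 V/m

Take a coaxial cylindrical Gaussian surface of radius r = 2.7 cm and length L (r < R).
Charge inside radius r per length L is ρ·πr²·L, so λ_enc = ρπr² = -3.069×10^-6 C/m.
Since E is radial and uniform over the curved surface, Φ = E·2πrL = Q_enc/ε₀ = λ_enc L/ε₀.
E = 2k|λ_enc|/r = 2(8.99×10^9)(3.069×10^-6)/(0.027) = 2.04e6 N/C.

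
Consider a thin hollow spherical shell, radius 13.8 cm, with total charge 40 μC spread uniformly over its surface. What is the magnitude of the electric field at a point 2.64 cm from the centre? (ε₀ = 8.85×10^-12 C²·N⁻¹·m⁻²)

E = 0

Take a concentric spherical Gaussian surface of radius r = 2.64 cm (inside the shell, r < 13.8 cm).
All the charge is outside the Gaussian surface: Q_enc = 0, hence E = 0 everywhere inside the shell.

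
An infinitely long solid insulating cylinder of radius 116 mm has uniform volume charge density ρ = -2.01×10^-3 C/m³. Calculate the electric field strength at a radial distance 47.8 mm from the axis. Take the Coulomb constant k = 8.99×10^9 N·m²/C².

Coaxial Gaussian cylinder, radius r = 47.8 mm, length L (r < R).
Charge inside radius r per length L is ρ·πr²·L, so λ_enc = ρπr² = -1.443e-5 C/m.
Since E is radial and uniform over the curved surface, Φ = E·2πrL = Q_enc/ε₀ = λ_enc L/ε₀.
E = 2k|λ_enc|/r = 2(8.99×10^9)(1.443e-5)/(0.0478) = 5.43×10^6 N/C.

|E| = 5.43e6 N/C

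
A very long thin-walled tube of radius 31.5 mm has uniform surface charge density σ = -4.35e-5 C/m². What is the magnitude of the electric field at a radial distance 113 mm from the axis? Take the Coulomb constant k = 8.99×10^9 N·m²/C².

Coaxial Gaussian cylinder, radius r = 113 mm, length L (r > 31.5 mm).
The whole shell is enclosed: λ_enc = σ·2πR = (-4.35×10^-5)·2π·(0.0315) = -8.61×10^-6 C/m.
Gauss's law: E·2πrL = λ_enc L/ε₀.
E = 2k|λ_enc|/r = 2(8.99×10^9)(8.61×10^-6)/(0.113) = 1.37×10^6 N/C.

E = 1.37×10^6 V/m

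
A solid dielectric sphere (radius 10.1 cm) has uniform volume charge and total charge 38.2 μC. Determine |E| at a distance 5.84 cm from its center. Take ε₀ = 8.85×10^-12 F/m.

Symmetry ⇒ E = E(r) r̂. Gaussian sphere of radius r = 5.84 cm (r < R).
Only the charge within r is enclosed: Q_enc = Q·(r/R)³ = (38.2 μC)·(5.84 cm/10.1 cm)³ = 7.385×10^-6 C.
By Gauss's law, ∮E·dA = E·4πr² = Q_enc/ε₀.
E = |Q_enc|/(4πε₀r²) = (7.385×10^-6)/(4π·8.85×10^-12·(0.0584)²) = 1.95×10^7 N/C.

1.95×10^7 N/C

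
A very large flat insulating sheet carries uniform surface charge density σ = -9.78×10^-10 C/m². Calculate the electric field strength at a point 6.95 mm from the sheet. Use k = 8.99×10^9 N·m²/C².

The symmetry is planar: E is normal to the sheet and the same magnitude on both sides. Take a pillbox straddling the sheet with end-cap area A.
Flux Φ = 2EA and Q_enc = σA, so 2EA = σA/ε₀ ⇒ E = |σ|/(2ε₀), independent of distance.
E = 2πk|σ| = 2π(8.99×10^9)(9.78e-10) = 55.2 N/C.

E ≈ 55.2 V/m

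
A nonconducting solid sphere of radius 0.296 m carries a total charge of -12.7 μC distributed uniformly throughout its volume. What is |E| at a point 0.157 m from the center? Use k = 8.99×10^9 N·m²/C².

Symmetry ⇒ E = E(r) r̂. Gaussian sphere of radius r = 0.157 m (r < R).
For a uniform sphere the enclosed fraction is (r/R)³, so Q_enc = (-12.7 μC)(0.157/0.296)³ = -1.895×10^-6 C.
Since E is radial and uniform over the Gaussian sphere, Φ = E·4πr² = Q_enc/ε₀.
E = k|Q_enc|/r² = (8.99×10^9)(1.895×10^-6)/(0.157)² = 6.91×10^5 N/C.

|E| ≈ 6.91×10^5 N/C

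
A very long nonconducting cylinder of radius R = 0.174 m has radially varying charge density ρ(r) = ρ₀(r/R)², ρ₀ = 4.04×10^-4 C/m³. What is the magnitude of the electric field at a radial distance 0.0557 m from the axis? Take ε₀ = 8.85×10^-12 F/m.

E = 6.51×10^4 N/C

By cylindrical symmetry E is radial; use a coaxial Gaussian cylinder of radius 0.0557 m and length L (r < R).
λ_enc = ∫₀^r ρ(r')·2πr' dr' = (2πρ₀/R²)·r^4/4 = 2.018×10^-7 C/m.
Gauss's law: E·2πrL = λ_enc L/ε₀.
E = |λ_enc|/(2πε₀r) = (2.018e-7)/(2π·8.85×10^-12·0.0557) = 6.51×10^4 N/C.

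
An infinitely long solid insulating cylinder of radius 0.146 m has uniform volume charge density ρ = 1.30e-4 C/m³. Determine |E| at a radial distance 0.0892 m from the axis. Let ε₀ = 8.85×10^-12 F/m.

E ≈ 6.55×10^5 N/C

Coaxial Gaussian cylinder, radius r = 0.0892 m, length L (r < R).
Enclosed charge per unit length: λ_enc = ρ·πr² = (1.30×10^-4)π(0.0892)² = 3.25×10^-6 C/m.
By Gauss's law (flux through the curved wall only), E·2πrL = λ_enc L/ε₀.
E = |λ_enc|/(2πε₀r) = (3.25×10^-6)/(2π·8.85×10^-12·0.0892) = 6.55e5 N/C.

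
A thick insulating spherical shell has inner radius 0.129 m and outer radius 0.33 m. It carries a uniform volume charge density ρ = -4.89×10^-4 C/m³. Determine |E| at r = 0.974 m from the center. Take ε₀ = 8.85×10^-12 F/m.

E = 6.56×10^5 N/C

Take a concentric spherical Gaussian surface of radius r = 0.974 m (r > 0.33 m, enclosing the whole shell).
Q_enc = ρ·(4π/3)(b³ − a³) = (-4.89e-4)·(4π/3)·((0.33)³ − (0.129)³) = -6.921×10^-5 C.
Since E is radial and uniform over the Gaussian sphere, Φ = E·4πr² = Q_enc/ε₀.
E = |Q_enc|/(4πε₀r²) = (6.921×10^-5)/(4π·8.85×10^-12·(0.974)²) = 6.56×10^5 N/C.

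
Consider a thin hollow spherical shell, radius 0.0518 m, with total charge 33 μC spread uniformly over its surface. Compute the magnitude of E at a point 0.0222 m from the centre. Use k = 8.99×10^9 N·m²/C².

Symmetry ⇒ E = E(r) r̂. Gaussian sphere of radius r = 0.0222 m (inside the shell, r < 0.0518 m).
All the charge is outside the Gaussian surface: Q_enc = 0, hence E = 0 everywhere inside the shell.

E = 0 (no enclosed charge)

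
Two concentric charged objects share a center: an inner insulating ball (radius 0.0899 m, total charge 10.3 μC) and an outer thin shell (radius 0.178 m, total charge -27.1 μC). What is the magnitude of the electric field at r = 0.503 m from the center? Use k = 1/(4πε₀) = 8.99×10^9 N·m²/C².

E ≈ 5.97×10^5 N/C

Take a concentric spherical Gaussian surface of radius r = 0.503 m (r > 0.178 m, enclosing both).
Q_enc = (10.3 μC) + (-27.1 μC) = -1.68e-5 C.
By Gauss's law, ∮E·dA = E·4πr² = Q_enc/ε₀.
E = k|Q_enc|/r² = (8.99×10^9)(1.68e-5)/(0.503)² = 5.97×10^5 N/C.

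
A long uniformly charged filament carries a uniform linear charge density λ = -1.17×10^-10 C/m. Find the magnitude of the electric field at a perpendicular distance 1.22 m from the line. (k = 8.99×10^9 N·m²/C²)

1.72 N/C

By cylindrical symmetry E is radial; use a coaxial Gaussian cylinder of radius 1.22 m and length L.
Q_enc = λL, so λ_enc = -1.17×10^-10 C/m.
Gauss's law: E·2πrL = λ_enc L/ε₀.
E = 2k|λ_enc|/r = 2(8.99×10^9)(1.17×10^-10)/(1.22) = 1.72 N/C.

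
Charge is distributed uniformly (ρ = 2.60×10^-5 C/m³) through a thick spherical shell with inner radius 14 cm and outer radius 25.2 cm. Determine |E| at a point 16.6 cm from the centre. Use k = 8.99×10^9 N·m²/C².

By spherical symmetry E is radial; choose a Gaussian sphere of radius r = 16.6 cm (within the shell material, 14 cm < r < 25.2 cm).
Only the shell between 14 cm and r is enclosed: Q_enc = ρ·(4π/3)(r³ − a³) = (2.60e-5)·(4π/3)·((0.166)³ − (0.14)³) = 1.993×10^-7 C.
Gauss's law: E·4πr² = Q_enc/ε₀.
E = k|Q_enc|/r² = (8.99×10^9)(1.993e-7)/(0.166)² = 6.50×10^4 N/C.

E = 6.50e4 V/m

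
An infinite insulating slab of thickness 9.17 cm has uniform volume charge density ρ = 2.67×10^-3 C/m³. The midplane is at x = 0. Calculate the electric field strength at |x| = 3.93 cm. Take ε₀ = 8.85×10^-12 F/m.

By symmetry E is perpendicular to the slab. A Gaussian pillbox from −3.93 cm to +3.93 cm (face area A) lies entirely within the slab.
Q_enc = ρ·(2x)·A and flux = 2EA, so 2EA = 2ρxA/ε₀ ⇒ E = |ρ|x/ε₀.
E = (2.67e-3)(0.0393)/(8.85×10^-12) = 1.19×10^7 N/C.

E = 1.19×10^7 V/m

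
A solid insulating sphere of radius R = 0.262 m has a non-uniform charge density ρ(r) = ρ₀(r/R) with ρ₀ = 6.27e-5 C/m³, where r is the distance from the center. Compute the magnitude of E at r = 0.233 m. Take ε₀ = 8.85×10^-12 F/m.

Symmetry ⇒ E = E(r) r̂. Gaussian sphere of radius r = 0.233 m (r < R).
Q_enc = ∫₀^r ρ(r')·4πr'² dr' = (4πρ₀/R) ∫₀^r r'^3 dr' = 4πρ₀ r^4/(4·R) = 2.216×10^-6 C.
Gauss's law: E·4πr² = Q_enc/ε₀.
E = |Q_enc|/(4πε₀r²) = (2.216e-6)/(4π·8.85×10^-12·(0.233)²) = 3.67×10^5 N/C.

|E| = 3.67×10^5 N/C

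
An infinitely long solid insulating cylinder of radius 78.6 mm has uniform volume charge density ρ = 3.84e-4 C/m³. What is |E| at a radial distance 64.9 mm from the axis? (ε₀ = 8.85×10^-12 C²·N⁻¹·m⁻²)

Choose a coaxial cylinder of radius r = 64.9 mm (arbitrary length L) as the Gaussian surface (r < R).
Charge inside radius r per length L is ρ·πr²·L, so λ_enc = ρπr² = 5.081×10^-6 C/m.
By Gauss's law (flux through the curved wall only), E·2πrL = λ_enc L/ε₀.
E = |λ_enc|/(2πε₀r) = (5.081×10^-6)/(2π·8.85×10^-12·0.0649) = 1.41×10^6 N/C.

E = 1.41×10^6 V/m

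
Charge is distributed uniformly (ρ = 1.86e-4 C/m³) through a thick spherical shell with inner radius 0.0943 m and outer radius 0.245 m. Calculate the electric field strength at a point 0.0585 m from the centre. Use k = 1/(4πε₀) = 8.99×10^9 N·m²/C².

E = 0 (no enclosed charge)

By spherical symmetry E is radial; choose a Gaussian sphere of radius r = 0.0585 m (r < 0.0943 m, inside the empty cavity).
No charge is enclosed, so by Gauss's law E·4πr² = 0 ⇒ E = 0.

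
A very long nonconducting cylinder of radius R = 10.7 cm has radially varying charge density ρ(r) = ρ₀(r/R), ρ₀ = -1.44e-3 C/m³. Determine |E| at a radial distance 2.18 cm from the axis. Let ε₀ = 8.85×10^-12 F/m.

2.41×10^5 N/C

By cylindrical symmetry E is radial; use a coaxial Gaussian cylinder of radius 2.18 cm and length L (r < R).
λ_enc = ∫₀^r ρ(r')·2πr' dr' = (2πρ₀/R)·r^3/3 = -2.92×10^-7 C/m.
Applying ∮E·dA = Q_enc/ε₀ with the end caps contributing no flux:
E = |λ_enc|/(2πε₀r) = (2.92×10^-7)/(2π·8.85×10^-12·0.0218) = 2.41×10^5 N/C.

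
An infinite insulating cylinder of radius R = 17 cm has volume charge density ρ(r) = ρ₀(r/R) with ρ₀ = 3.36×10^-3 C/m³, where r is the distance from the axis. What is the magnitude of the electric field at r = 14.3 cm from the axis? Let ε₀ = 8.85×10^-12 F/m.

E ≈ 1.52e7 V/m

Take a coaxial cylindrical Gaussian surface of radius r = 14.3 cm and length L (r < R).
λ_enc = ∫₀^r ρ(r')·2πr' dr' = (2πρ₀/R)·r^3/3 = 1.21×10^-4 C/m.
Since E is radial and uniform over the curved surface, Φ = E·2πrL = Q_enc/ε₀ = λ_enc L/ε₀.
E = |λ_enc|/(2πε₀r) = (1.21e-4)/(2π·8.85×10^-12·0.143) = 1.52e7 N/C.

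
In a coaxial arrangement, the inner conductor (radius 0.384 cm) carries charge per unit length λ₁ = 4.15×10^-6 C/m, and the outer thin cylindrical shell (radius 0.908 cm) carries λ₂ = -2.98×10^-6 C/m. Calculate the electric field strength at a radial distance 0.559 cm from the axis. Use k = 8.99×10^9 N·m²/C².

E = 1.33e7 N/C

Take a coaxial cylindrical Gaussian surface of radius r = 0.559 cm and length L (between the conductors, 0.384 cm < r < 0.908 cm).
The shell at 0.908 cm lies outside the Gaussian surface, so λ_enc = λ₁ = 4.15×10^-6 C/m.
Applying ∮E·dA = Q_enc/ε₀ with the end caps contributing no flux:
E = 2k|λ_enc|/r = 2(8.99×10^9)(4.15×10^-6)/(0.00559) = 1.33e7 N/C.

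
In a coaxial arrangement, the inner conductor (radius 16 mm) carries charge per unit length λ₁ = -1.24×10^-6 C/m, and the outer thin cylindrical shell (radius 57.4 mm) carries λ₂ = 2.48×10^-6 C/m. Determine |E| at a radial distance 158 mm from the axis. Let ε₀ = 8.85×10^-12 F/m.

By cylindrical symmetry E is radial; use a coaxial Gaussian cylinder of radius 158 mm and length L (r > 57.4 mm, enclosing both).
λ_enc = λ₁ + λ₂ = (-1.24e-6) + (2.48×10^-6) = 1.24e-6 C/m.
Applying ∮E·dA = Q_enc/ε₀ with the end caps contributing no flux:
E = |λ_enc|/(2πε₀r) = (1.24e-6)/(2π·8.85×10^-12·0.158) = 1.41e5 N/C.

E ≈ 1.41×10^5 V/m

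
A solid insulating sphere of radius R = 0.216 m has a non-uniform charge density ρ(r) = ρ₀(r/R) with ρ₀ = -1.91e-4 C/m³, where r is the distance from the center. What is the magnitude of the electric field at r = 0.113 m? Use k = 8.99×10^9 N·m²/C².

By spherical symmetry E is radial; choose a Gaussian sphere of radius r = 0.113 m (r < R).
Integrate the density: Q_enc = 4π ∫₀^r ρ₀(r'/R)^1 r'² dr' = 4πρ₀ r^4/(4·R) = -4.529×10^-7 C.
Gauss's law: E·4πr² = Q_enc/ε₀.
E = k|Q_enc|/r² = (8.99×10^9)(4.529×10^-7)/(0.113)² = 3.19e5 N/C.

E ≈ 3.19×10^5 V/m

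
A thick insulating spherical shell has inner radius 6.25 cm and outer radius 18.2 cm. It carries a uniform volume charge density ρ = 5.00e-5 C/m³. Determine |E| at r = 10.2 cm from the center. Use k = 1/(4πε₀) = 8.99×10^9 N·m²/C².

E ≈ 1.48e5 V/m

Take a concentric spherical Gaussian surface of radius r = 10.2 cm (within the shell material, 6.25 cm < r < 18.2 cm).
Enclosed charge is the volume from a to r: Q_enc = (4π/3)ρ(r³ − a³) = 1.711×10^-7 C.
Applying ∮E·dA = Q_enc/ε₀ with Φ = E(4πr²):
E = k|Q_enc|/r² = (8.99×10^9)(1.711×10^-7)/(0.102)² = 1.48×10^5 N/C.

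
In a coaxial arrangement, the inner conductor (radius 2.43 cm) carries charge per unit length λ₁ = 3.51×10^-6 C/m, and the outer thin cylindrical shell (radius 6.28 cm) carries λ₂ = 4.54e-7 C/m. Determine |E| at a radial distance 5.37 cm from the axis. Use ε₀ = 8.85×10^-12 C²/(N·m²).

By cylindrical symmetry E is radial; use a coaxial Gaussian cylinder of radius 5.37 cm and length L (between the conductors, 2.43 cm < r < 6.28 cm).
The shell at 6.28 cm lies outside the Gaussian surface, so λ_enc = λ₁ = 3.51×10^-6 C/m.
Gauss's law: E·2πrL = λ_enc L/ε₀.
E = |λ_enc|/(2πε₀r) = (3.51×10^-6)/(2π·8.85×10^-12·0.0537) = 1.18e6 N/C.

E = 1.18×10^6 N/C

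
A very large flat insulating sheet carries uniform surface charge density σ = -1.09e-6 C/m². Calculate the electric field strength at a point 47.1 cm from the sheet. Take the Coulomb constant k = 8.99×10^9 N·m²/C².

|E| ≈ 6.16e4 V/m

By planar symmetry E is perpendicular to the sheet and uniform; use a Gaussian pillbox with flat faces of area A on each side of the sheet.
Flux Φ = 2EA and Q_enc = σA, so 2EA = σA/ε₀ ⇒ E = |σ|/(2ε₀), independent of distance.
E = 2πk|σ| = 2π(8.99×10^9)(1.09e-6) = 6.16×10^4 N/C.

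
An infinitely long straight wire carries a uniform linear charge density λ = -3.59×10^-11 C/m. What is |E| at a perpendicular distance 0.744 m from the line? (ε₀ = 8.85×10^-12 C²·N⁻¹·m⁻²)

Choose a coaxial cylinder of radius r = 0.744 m (arbitrary length L) as the Gaussian surface.
Q_enc = λL, so λ_enc = -3.59×10^-11 C/m.
Gauss's law: E·2πrL = λ_enc L/ε₀.
E = |λ_enc|/(2πε₀r) = (3.59×10^-11)/(2π·8.85×10^-12·0.744) = 0.868 N/C.

0.868 N/C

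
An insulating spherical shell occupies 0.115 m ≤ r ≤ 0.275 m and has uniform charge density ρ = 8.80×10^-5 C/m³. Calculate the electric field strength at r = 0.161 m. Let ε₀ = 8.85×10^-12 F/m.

|E| = 3.39×10^5 N/C

Symmetry ⇒ E = E(r) r̂. Gaussian sphere of radius r = 0.161 m (within the shell material, 0.115 m < r < 0.275 m).
Enclosed charge is the volume from a to r: Q_enc = (4π/3)ρ(r³ − a³) = 9.777e-7 C.
By Gauss's law, ∮E·dA = E·4πr² = Q_enc/ε₀.
E = |Q_enc|/(4πε₀r²) = (9.777e-7)/(4π·8.85×10^-12·(0.161)²) = 3.39×10^5 N/C.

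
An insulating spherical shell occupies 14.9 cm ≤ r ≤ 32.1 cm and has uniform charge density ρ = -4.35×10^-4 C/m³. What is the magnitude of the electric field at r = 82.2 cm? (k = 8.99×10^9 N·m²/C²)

Take a concentric spherical Gaussian surface of radius r = 82.2 cm (r > 32.1 cm, enclosing the whole shell).
Q_enc = ρ·(4π/3)(b³ − a³) = (-4.35×10^-4)·(4π/3)·((0.321)³ − (0.149)³) = -5.424×10^-5 C.
Applying ∮E·dA = Q_enc/ε₀ with Φ = E(4πr²):
E = k|Q_enc|/r² = (8.99×10^9)(5.424×10^-5)/(0.822)² = 7.22e5 N/C.

E = 7.22×10^5 V/m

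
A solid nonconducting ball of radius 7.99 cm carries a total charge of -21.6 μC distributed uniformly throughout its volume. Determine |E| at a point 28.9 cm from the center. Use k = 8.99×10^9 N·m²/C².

Symmetry ⇒ E = E(r) r̂. Gaussian sphere of radius r = 28.9 cm (r > R, so the entire charge is enclosed).
Q_enc = -21.6 μC = -2.16×10^-5 C.
Gauss's law: E·4πr² = Q_enc/ε₀.
E = k|Q_enc|/r² = (8.99×10^9)(2.16×10^-5)/(0.289)² = 2.32×10^6 N/C.

2.32×10^6 V/m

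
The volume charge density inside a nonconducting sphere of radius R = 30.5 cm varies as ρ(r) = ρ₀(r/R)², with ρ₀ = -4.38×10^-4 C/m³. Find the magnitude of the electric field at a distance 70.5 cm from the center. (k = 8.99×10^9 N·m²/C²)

|E| = 5.65×10^5 N/C

Use a concentric Gaussian sphere at r = 70.5 cm (r > R, all charge enclosed).
Q_enc = 4π ∫₀^R ρ₀(r'/R)^2 r'² dr' = 4πρ₀R³/5 = -3.123×10^-5 C.
Applying ∮E·dA = Q_enc/ε₀ with Φ = E(4πr²):
E = k|Q_enc|/r² = (8.99×10^9)(3.123e-5)/(0.705)² = 5.65e5 N/C.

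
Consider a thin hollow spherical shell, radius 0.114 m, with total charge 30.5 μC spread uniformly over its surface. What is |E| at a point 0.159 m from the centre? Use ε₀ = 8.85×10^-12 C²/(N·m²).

Symmetry ⇒ E = E(r) r̂. Gaussian sphere of radius r = 0.159 m (r > 0.114 m).
The entire shell is enclosed: Q_enc = 3.05×10^-5 C.
Gauss's law: E·4πr² = Q_enc/ε₀.
E = |Q_enc|/(4πε₀r²) = (3.05×10^-5)/(4π·8.85×10^-12·(0.159)²) = 1.08×10^7 N/C.

|E| ≈ 1.08×10^7 V/m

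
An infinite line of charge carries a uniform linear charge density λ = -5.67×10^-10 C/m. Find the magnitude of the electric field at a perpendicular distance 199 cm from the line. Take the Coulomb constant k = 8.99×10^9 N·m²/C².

|E| ≈ 5.12 N/C

By cylindrical symmetry E is radial; use a coaxial Gaussian cylinder of radius 199 cm and length L.
Q_enc = λL, so λ_enc = -5.67×10^-10 C/m.
Applying ∮E·dA = Q_enc/ε₀ with the end caps contributing no flux:
E = 2k|λ_enc|/r = 2(8.99×10^9)(5.67×10^-10)/(1.99) = 5.12 N/C.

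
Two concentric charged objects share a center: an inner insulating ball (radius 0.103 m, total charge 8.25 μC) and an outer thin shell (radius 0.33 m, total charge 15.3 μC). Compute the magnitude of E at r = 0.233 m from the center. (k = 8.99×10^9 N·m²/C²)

By spherical symmetry E is radial; choose a Gaussian sphere of radius r = 0.233 m (between the bodies, 0.103 m < r < 0.33 m).
The shell at 0.33 m lies outside the Gaussian surface, so Q_enc = 8.25 μC = 8.25×10^-6 C.
Gauss's law: E·4πr² = Q_enc/ε₀.
E = k|Q_enc|/r² = (8.99×10^9)(8.25×10^-6)/(0.233)² = 1.37e6 N/C.

|E| = 1.37e6 N/C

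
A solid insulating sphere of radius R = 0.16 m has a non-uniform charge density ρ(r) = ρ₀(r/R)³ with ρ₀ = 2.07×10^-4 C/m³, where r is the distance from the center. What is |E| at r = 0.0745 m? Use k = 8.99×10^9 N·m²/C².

By spherical symmetry E is radial; choose a Gaussian sphere of radius r = 0.0745 m (r < R).
Integrate the density: Q_enc = 4π ∫₀^r ρ₀(r'/R)^3 r'² dr' = 4πρ₀ r^6/(6·R³) = 1.81×10^-8 C.
Since E is radial and uniform over the Gaussian sphere, Φ = E·4πr² = Q_enc/ε₀.
E = k|Q_enc|/r² = (8.99×10^9)(1.81×10^-8)/(0.0745)² = 2.93×10^4 N/C.

E ≈ 2.93e4 V/m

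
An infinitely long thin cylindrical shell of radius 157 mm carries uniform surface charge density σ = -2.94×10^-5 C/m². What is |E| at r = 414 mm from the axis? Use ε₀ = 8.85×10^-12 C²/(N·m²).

Take a coaxial cylindrical Gaussian surface of radius r = 414 mm and length L (r > 157 mm).
The whole shell is enclosed: λ_enc = σ·2πR = (-2.94×10^-5)·2π·(0.157) = -2.90×10^-5 C/m.
Applying ∮E·dA = Q_enc/ε₀ with the end caps contributing no flux:
E = |λ_enc|/(2πε₀r) = (2.90×10^-5)/(2π·8.85×10^-12·0.414) = 1.26e6 N/C.

E ≈ 1.26e6 V/m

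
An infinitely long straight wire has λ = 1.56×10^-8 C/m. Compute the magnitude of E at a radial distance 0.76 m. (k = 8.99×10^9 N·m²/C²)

E = 369 N/C

Coaxial Gaussian cylinder, radius r = 0.76 m, length L.
Q_enc = λL, so λ_enc = 1.56e-8 C/m.
Applying ∮E·dA = Q_enc/ε₀ with the end caps contributing no flux:
E = 2k|λ_enc|/r = 2(8.99×10^9)(1.56×10^-8)/(0.76) = 369 N/C.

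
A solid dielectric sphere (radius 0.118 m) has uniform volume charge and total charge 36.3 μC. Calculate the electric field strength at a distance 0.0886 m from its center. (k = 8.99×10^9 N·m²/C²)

Take a concentric spherical Gaussian surface of radius r = 0.0886 m (r < R).
Only the charge within r is enclosed: Q_enc = Q·(r/R)³ = (36.3 μC)·(0.0886 m/0.118 m)³ = 1.537×10^-5 C.
Gauss's law: E·4πr² = Q_enc/ε₀.
E = k|Q_enc|/r² = (8.99×10^9)(1.537×10^-5)/(0.0886)² = 1.76×10^7 N/C.

|E| ≈ 1.76e7 N/C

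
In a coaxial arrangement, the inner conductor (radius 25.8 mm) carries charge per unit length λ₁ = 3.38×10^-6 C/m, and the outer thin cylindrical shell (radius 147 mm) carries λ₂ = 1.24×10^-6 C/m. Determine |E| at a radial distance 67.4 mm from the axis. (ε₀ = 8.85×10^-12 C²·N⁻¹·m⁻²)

E ≈ 9.02e5 V/m

Coaxial Gaussian cylinder, radius r = 67.4 mm, length L (between the conductors, 25.8 mm < r < 147 mm).
Only the inner wire is enclosed; the outer shell contributes nothing inside itself. λ_enc = λ₁ = 3.38×10^-6 C/m.
Applying ∮E·dA = Q_enc/ε₀ with the end caps contributing no flux:
E = |λ_enc|/(2πε₀r) = (3.38e-6)/(2π·8.85×10^-12·0.0674) = 9.02×10^5 N/C.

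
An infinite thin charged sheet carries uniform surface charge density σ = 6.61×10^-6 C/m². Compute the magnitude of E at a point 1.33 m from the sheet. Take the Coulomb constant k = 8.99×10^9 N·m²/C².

E = 3.73×10^5 N/C

Choose a cylindrical pillbox piercing the sheet, end faces (area A) parallel to it.
Flux Φ = 2EA and Q_enc = σA, so 2EA = σA/ε₀ ⇒ E = |σ|/(2ε₀), independent of distance.
E = 2πk|σ| = 2π(8.99×10^9)(6.61×10^-6) = 3.73×10^5 N/C.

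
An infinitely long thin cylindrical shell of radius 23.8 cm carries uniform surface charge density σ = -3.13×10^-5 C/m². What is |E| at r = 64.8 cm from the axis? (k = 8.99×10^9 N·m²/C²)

Take a coaxial cylindrical Gaussian surface of radius r = 64.8 cm and length L (r > 23.8 cm).
The whole shell is enclosed: λ_enc = σ·2πR = (-3.13×10^-5)·2π·(0.238) = -4.681e-5 C/m.
By Gauss's law (flux through the curved wall only), E·2πrL = λ_enc L/ε₀.
E = 2k|λ_enc|/r = 2(8.99×10^9)(4.681×10^-5)/(0.648) = 1.30e6 N/C.

1.30×10^6 N/C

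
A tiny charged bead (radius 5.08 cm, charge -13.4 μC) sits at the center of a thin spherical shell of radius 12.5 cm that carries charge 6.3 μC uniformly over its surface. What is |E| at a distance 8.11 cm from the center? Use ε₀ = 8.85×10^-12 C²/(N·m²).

Use a concentric Gaussian sphere at r = 8.11 cm (between the bodies, 5.08 cm < r < 12.5 cm).
Only the inner charge is enclosed; the outer shell contributes nothing inside itself. Q_enc = -13.4 μC = -1.34×10^-5 C.
By Gauss's law, ∮E·dA = E·4πr² = Q_enc/ε₀.
E = |Q_enc|/(4πε₀r²) = (1.34×10^-5)/(4π·8.85×10^-12·(0.0811)²) = 1.83e7 N/C.

|E| ≈ 1.83e7 V/m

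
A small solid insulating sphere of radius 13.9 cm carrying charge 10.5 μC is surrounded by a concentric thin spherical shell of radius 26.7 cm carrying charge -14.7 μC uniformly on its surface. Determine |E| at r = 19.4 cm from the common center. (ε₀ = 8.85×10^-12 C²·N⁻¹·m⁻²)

Symmetry ⇒ E = E(r) r̂. Gaussian sphere of radius r = 19.4 cm (between the bodies, 13.9 cm < r < 26.7 cm).
Only the inner charge is enclosed; the outer shell contributes nothing inside itself. Q_enc = 10.5 μC = 1.05×10^-5 C.
Applying ∮E·dA = Q_enc/ε₀ with Φ = E(4πr²):
E = |Q_enc|/(4πε₀r²) = (1.05×10^-5)/(4π·8.85×10^-12·(0.194)²) = 2.51×10^6 N/C.

E = 2.51×10^6 V/m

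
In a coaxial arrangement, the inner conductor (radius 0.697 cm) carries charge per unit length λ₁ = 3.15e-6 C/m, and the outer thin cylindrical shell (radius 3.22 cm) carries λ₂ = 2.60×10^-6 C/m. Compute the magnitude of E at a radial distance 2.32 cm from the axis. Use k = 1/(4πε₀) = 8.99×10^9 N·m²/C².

Take a coaxial cylindrical Gaussian surface of radius r = 2.32 cm and length L (between the conductors, 0.697 cm < r < 3.22 cm).
The shell at 3.22 cm lies outside the Gaussian surface, so λ_enc = λ₁ = 3.15×10^-6 C/m.
Since E is radial and uniform over the curved surface, Φ = E·2πrL = Q_enc/ε₀ = λ_enc L/ε₀.
E = 2k|λ_enc|/r = 2(8.99×10^9)(3.15×10^-6)/(0.0232) = 2.44e6 N/C.

|E| ≈ 2.44×10^6 N/C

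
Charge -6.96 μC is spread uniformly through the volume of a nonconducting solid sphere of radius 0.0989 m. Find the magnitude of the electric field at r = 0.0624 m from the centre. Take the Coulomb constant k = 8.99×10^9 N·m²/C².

Take a concentric spherical Gaussian surface of radius r = 0.0624 m (r < R).
For a uniform sphere the enclosed fraction is (r/R)³, so Q_enc = (-6.96 μC)(0.0624/0.0989)³ = -1.748e-6 C.
Gauss's law: E·4πr² = Q_enc/ε₀.
E = k|Q_enc|/r² = (8.99×10^9)(1.748×10^-6)/(0.0624)² = 4.04×10^6 N/C.

E = 4.04×10^6 N/C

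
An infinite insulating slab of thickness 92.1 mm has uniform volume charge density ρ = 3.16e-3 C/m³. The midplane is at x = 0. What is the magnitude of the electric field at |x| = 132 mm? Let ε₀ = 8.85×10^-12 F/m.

|E| ≈ 1.64e7 N/C

The point |x| = 132 mm lies outside the slab (half-thickness 0.04605 m). A symmetric pillbox spanning the full slab encloses Q_enc = ρ·d·A.
Flux = 2EA ⇒ E = |ρ|d/(2ε₀), independent of distance outside.
E = (3.16e-3)(0.0921)/(2·8.85×10^-12) = 1.64e7 N/C.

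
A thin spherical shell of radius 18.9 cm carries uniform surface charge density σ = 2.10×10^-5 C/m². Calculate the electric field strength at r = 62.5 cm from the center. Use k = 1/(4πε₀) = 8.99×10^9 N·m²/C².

Take a concentric spherical Gaussian surface of radius r = 62.5 cm (r > 18.9 cm).
The entire shell is enclosed: Q_enc = σ·4πR² = (2.10×10^-5)·4π·(0.189)² = 9.427e-6 C.
By Gauss's law, ∮E·dA = E·4πr² = Q_enc/ε₀.
E = k|Q_enc|/r² = (8.99×10^9)(9.427×10^-6)/(0.625)² = 2.17×10^5 N/C.

|E| = 2.17×10^5 V/m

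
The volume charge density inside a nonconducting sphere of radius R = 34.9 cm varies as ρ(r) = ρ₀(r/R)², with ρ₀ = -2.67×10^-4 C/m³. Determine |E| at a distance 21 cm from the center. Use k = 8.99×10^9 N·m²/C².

Use a concentric Gaussian sphere at r = 21 cm (r < R).
Q_enc = ∫₀^r ρ(r')·4πr'² dr' = (4πρ₀/R²) ∫₀^r r'^4 dr' = 4πρ₀ r^5/(5·R²) = -2.25×10^-6 C.
Since E is radial and uniform over the Gaussian sphere, Φ = E·4πr² = Q_enc/ε₀.
E = k|Q_enc|/r² = (8.99×10^9)(2.25×10^-6)/(0.21)² = 4.59×10^5 N/C.

4.59×10^5 N/C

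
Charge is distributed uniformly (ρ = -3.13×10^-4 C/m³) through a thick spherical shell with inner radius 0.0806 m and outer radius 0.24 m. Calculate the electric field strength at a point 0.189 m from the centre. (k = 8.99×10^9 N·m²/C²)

Take a concentric spherical Gaussian surface of radius r = 0.189 m (within the shell material, 0.0806 m < r < 0.24 m).
Enclosed charge is the volume from a to r: Q_enc = (4π/3)ρ(r³ − a³) = -8.165×10^-6 C.
Applying ∮E·dA = Q_enc/ε₀ with Φ = E(4πr²):
E = k|Q_enc|/r² = (8.99×10^9)(8.165×10^-6)/(0.189)² = 2.05×10^6 N/C.

|E| ≈ 2.05×10^6 V/m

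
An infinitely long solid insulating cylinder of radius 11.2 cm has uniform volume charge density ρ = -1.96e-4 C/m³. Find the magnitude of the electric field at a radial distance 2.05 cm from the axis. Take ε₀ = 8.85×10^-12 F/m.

Take a coaxial cylindrical Gaussian surface of radius r = 2.05 cm and length L (r < R).
Charge inside radius r per length L is ρ·πr²·L, so λ_enc = ρπr² = -2.588×10^-7 C/m.
Since E is radial and uniform over the curved surface, Φ = E·2πrL = Q_enc/ε₀ = λ_enc L/ε₀.
E = |λ_enc|/(2πε₀r) = (2.588e-7)/(2π·8.85×10^-12·0.0205) = 2.27×10^5 N/C.

E = 2.27×10^5 N/C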